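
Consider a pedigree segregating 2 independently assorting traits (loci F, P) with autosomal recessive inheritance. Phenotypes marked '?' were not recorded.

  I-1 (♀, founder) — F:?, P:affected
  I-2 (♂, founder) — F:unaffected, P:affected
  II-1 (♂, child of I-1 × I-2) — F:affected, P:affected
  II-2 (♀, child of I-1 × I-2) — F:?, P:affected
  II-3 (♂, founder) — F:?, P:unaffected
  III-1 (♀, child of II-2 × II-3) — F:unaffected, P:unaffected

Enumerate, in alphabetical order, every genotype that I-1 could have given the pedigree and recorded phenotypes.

I-1 ∈ {Ff pp, ff pp}

F/I-1 ? ·: Ff|ff
F/I-2 un ·: Ff
F/II-1 aff I-1×I-2: ff
F/II-2 ? I-1×I-2: FF|Ff|ff
F/II-3 ? ·: FF|Ff|ff
F/III-1 un II-2×II-3: FF|Ff
⇒ F over [I-1,I-2,II-1,II-2,II-3,III-1]: 18 consistent
P/I-1 aff ·: pp
P/I-2 aff ·: pp
P/II-1 aff I-1×I-2: pp
P/II-2 aff I-1×I-2: pp
P/II-3 un ·: PP|Pp
P/III-1 un II-2×II-3: Pp
⇒ P over [I-1,I-2,II-1,II-2,II-3,III-1]: 2 consistent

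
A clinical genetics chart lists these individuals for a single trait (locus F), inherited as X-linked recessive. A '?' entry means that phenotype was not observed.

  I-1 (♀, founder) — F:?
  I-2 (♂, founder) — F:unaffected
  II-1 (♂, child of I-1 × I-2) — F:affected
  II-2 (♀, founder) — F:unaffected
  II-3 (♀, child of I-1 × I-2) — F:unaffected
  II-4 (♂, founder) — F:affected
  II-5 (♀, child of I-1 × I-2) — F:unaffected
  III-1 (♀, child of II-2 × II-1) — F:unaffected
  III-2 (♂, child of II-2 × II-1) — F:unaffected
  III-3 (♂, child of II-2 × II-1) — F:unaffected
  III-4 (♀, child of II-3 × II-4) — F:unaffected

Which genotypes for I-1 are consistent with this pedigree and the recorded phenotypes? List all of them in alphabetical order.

F/I-1 ? ·: X^FX^f|X^fX^f
F/I-2 un ·: X^FY
F/II-1 aff I-1×I-2: X^fY
F/II-2 un ·: X^FX^F|X^FX^f
F/II-3 un I-1×I-2: X^FX^F|X^FX^f
F/II-4 aff ·: X^fY
F/II-5 un I-1×I-2: X^FX^F|X^FX^f
F/III-1 un II-2×II-1: X^FX^f
F/III-2 un II-2×II-1: X^FY
F/III-3 un II-2×II-1: X^FY
F/III-4 un II-3×II-4: X^FX^f
⇒ F over [I-1,I-2,II-1,II-2,II-3,II-4,II-5,III-1,III-2,III-3,III-4]: 10 consistent

I-1 ∈ {X^FX^f, X^fX^f}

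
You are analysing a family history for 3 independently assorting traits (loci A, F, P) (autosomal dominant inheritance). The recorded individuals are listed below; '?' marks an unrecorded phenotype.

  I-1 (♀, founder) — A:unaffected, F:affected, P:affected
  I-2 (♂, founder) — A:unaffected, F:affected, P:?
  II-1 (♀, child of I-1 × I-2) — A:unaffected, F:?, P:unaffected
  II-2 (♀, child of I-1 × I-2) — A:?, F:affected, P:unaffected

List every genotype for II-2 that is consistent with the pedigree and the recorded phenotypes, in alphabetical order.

II-2 ∈ {aa FF pp, aa Ff pp}

A/I-1 un ·: aa
A/I-2 un ·: aa
A/II-1 un I-1×I-2: aa
A/II-2 ? I-1×I-2: aa
⇒ A over [I-1,I-2,II-1,II-2]: 1 consistent
F/I-1 aff ·: Ff|FF
F/I-2 aff ·: Ff|FF
F/II-1 ? I-1×I-2: ff|Ff|FF
F/II-2 aff I-1×I-2: Ff|FF
⇒ F over [I-1,I-2,II-1,II-2]: 15 consistent
P/I-1 aff ·: Pp
P/I-2 ? ·: pp|Pp
P/II-1 un I-1×I-2: pp
P/II-2 un I-1×I-2: pp
⇒ P over [I-1,I-2,II-1,II-2]: 2 consistent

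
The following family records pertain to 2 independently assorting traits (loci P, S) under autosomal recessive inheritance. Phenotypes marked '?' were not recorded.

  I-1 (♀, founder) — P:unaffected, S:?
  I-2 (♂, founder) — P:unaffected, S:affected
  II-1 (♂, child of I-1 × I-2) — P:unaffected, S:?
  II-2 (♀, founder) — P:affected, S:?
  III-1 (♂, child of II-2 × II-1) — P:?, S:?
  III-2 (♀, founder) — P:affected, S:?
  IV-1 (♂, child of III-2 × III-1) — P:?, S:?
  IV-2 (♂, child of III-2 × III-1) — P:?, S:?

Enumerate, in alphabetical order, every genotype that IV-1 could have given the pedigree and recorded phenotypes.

P/I-1 un ·: PP|Pp
P/I-2 un ·: PP|Pp
P/II-1 un I-1×I-2: PP|Pp
P/II-2 aff ·: pp
P/III-1 ? II-2×II-1: Pp|pp
P/III-2 aff ·: pp
P/IV-1 ? III-2×III-1: Pp|pp
P/IV-2 ? III-2×III-1: Pp|pp
⇒ P over [I-1,I-2,II-1,II-2,III-1,III-2,IV-1,IV-2]: 31 consistent
S/I-1 ? ·: SS|Ss|ss
S/I-2 aff ·: ss
S/II-1 ? I-1×I-2: Ss|ss
S/II-2 ? ·: SS|Ss|ss
S/III-1 ? II-2×II-1: SS|Ss|ss
S/III-2 ? ·: SS|Ss|ss
S/IV-1 ? III-2×III-1: SS|Ss|ss
S/IV-2 ? III-2×III-1: SS|Ss|ss
⇒ S over [I-1,I-2,II-1,II-2,III-1,III-2,IV-1,IV-2]: 242 consistent

IV-1 ∈ {Pp SS, Pp Ss, Pp ss, pp SS, pp Ss, pp ss}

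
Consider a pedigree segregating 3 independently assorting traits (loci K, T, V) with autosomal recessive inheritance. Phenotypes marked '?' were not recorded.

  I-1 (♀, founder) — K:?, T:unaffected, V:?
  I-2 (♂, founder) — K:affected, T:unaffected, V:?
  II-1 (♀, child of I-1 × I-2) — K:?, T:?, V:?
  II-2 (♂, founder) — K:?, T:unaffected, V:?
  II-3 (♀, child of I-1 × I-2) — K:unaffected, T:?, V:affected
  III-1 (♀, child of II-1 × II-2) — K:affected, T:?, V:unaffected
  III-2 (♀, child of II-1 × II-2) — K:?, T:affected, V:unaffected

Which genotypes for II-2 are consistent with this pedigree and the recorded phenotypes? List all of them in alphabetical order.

II-2 ∈ {Kk Tt VV, Kk Tt Vv, Kk Tt vv, kk Tt VV, kk Tt Vv, kk Tt vv}

K/I-1 ? ·: KK|Kk
K/I-2 aff ·: kk
K/II-1 ? I-1×I-2: Kk|kk
K/II-2 ? ·: Kk|kk
K/II-3 un I-1×I-2: Kk
K/III-1 aff II-1×II-2: kk
K/III-2 ? II-1×II-2: KK|Kk|kk
⇒ K over [I-1,I-2,II-1,II-2,II-3,III-1,III-2]: 13 consistent
T/I-1 un ·: TT|Tt
T/I-2 un ·: TT|Tt
T/II-1 ? I-1×I-2: Tt|tt
T/II-2 un ·: Tt
T/II-3 ? I-1×I-2: TT|Tt|tt
T/III-1 ? II-1×II-2: TT|Tt|tt
T/III-2 aff II-1×II-2: tt
⇒ T over [I-1,I-2,II-1,II-2,II-3,III-1,III-2]: 27 consistent
V/I-1 ? ·: Vv|vv
V/I-2 ? ·: Vv|vv
V/II-1 ? I-1×I-2: VV|Vv|vv
V/II-2 ? ·: VV|Vv|vv
V/II-3 aff I-1×I-2: vv
V/III-1 un II-1×II-2: VV|Vv
V/III-2 un II-1×II-2: VV|Vv
⇒ V over [I-1,I-2,II-1,II-2,II-3,III-1,III-2]: 41 consistent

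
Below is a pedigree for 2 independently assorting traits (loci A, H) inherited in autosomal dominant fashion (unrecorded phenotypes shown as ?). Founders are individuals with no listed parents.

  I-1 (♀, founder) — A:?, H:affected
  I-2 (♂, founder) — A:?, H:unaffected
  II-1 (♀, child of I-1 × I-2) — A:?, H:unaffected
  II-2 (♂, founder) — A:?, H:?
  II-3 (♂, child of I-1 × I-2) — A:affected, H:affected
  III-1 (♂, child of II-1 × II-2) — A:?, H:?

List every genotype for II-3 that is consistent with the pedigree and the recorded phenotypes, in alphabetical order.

II-3 ∈ {AA Hh, Aa Hh}

A/I-1 ? ·: aa|Aa|AA
A/I-2 ? ·: aa|Aa|AA
A/II-1 ? I-1×I-2: aa|Aa|AA
A/II-2 ? ·: aa|Aa|AA
A/II-3 aff I-1×I-2: Aa|AA
A/III-1 ? II-1×II-2: aa|Aa|AA
⇒ A over [I-1,I-2,II-1,II-2,II-3,III-1]: 114 consistent
H/I-1 aff ·: Hh
H/I-2 un ·: hh
H/II-1 un I-1×I-2: hh
H/II-2 ? ·: hh|Hh|HH
H/II-3 aff I-1×I-2: Hh
H/III-1 ? II-1×II-2: hh|Hh
⇒ H over [I-1,I-2,II-1,II-2,II-3,III-1]: 4 consistent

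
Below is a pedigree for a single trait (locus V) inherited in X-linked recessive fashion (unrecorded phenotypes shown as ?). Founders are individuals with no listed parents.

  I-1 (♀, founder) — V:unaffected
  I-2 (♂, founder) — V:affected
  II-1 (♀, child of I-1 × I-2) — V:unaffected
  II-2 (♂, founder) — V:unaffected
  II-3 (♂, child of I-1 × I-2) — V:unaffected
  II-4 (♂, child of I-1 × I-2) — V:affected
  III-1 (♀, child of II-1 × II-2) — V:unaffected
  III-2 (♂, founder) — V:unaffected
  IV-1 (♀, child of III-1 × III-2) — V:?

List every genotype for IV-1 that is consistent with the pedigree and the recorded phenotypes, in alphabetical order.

IV-1 ∈ {X^VX^V, X^VX^v}

V/I-1 un ·: X^VX^v
V/I-2 aff ·: X^vY
V/II-1 un I-1×I-2: X^VX^v
V/II-2 un ·: X^VY
V/II-3 un I-1×I-2: X^VY
V/II-4 aff I-1×I-2: X^vY
V/III-1 un II-1×II-2: X^VX^V|X^VX^v
V/III-2 un ·: X^VY
V/IV-1 ? III-1×III-2: X^VX^V|X^VX^v
⇒ V over [I-1,I-2,II-1,II-2,II-3,II-4,III-1,III-2,IV-1]: 3 consistent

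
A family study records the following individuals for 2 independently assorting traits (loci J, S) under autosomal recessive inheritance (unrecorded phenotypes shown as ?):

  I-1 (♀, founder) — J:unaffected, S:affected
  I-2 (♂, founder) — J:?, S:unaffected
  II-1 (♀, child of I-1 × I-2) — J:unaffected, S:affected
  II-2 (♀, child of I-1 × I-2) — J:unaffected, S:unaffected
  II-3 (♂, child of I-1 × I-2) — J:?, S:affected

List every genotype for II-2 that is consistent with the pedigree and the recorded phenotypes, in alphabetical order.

J/I-1 un ·: JJ|Jj
J/I-2 ? ·: JJ|Jj|jj
J/II-1 un I-1×I-2: JJ|Jj
J/II-2 un I-1×I-2: JJ|Jj
J/II-3 ? I-1×I-2: JJ|Jj|jj
⇒ J over [I-1,I-2,II-1,II-2,II-3]: 32 consistent
S/I-1 aff ·: ss
S/I-2 un ·: Ss
S/II-1 aff I-1×I-2: ss
S/II-2 un I-1×I-2: Ss
S/II-3 aff I-1×I-2: ss
⇒ S over [I-1,I-2,II-1,II-2,II-3]: 1 consistent

II-2 ∈ {JJ Ss, Jj Ss}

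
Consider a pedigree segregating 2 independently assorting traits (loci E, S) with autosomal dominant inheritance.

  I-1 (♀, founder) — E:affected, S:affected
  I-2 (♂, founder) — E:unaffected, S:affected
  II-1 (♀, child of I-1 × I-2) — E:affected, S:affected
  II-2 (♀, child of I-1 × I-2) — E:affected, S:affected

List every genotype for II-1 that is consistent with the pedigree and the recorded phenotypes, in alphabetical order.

II-1 ∈ {Ee SS, Ee Ss}

E/I-1 aff ·: Ee|EE
E/I-2 un ·: ee
E/II-1 aff I-1×I-2: Ee
E/II-2 aff I-1×I-2: Ee
⇒ E over [I-1,I-2,II-1,II-2]: 2 consistent
S/I-1 aff ·: Ss|SS
S/I-2 aff ·: Ss|SS
S/II-1 aff I-1×I-2: Ss|SS
S/II-2 aff I-1×I-2: Ss|SS
⇒ S over [I-1,I-2,II-1,II-2]: 13 consistent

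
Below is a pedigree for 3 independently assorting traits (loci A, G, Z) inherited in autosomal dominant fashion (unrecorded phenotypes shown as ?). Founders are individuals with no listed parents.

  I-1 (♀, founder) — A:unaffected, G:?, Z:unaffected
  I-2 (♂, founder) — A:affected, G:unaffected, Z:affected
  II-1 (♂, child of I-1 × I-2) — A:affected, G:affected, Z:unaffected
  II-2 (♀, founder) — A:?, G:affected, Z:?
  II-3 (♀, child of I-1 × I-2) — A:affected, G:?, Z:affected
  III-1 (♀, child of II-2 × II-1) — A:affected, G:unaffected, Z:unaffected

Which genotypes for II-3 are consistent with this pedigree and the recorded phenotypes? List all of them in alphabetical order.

A/I-1 un ·: aa
A/I-2 aff ·: Aa|AA
A/II-1 aff I-1×I-2: Aa
A/II-2 ? ·: aa|Aa|AA
A/II-3 aff I-1×I-2: Aa
A/III-1 aff II-2×II-1: Aa|AA
⇒ A over [I-1,I-2,II-1,II-2,II-3,III-1]: 10 consistent
G/I-1 ? ·: Gg|GG
G/I-2 un ·: gg
G/II-1 aff I-1×I-2: Gg
G/II-2 aff ·: Gg
G/II-3 ? I-1×I-2: gg|Gg
G/III-1 un II-2×II-1: gg
⇒ G over [I-1,I-2,II-1,II-2,II-3,III-1]: 3 consistent
Z/I-1 un ·: zz
Z/I-2 aff ·: Zz
Z/II-1 un I-1×I-2: zz
Z/II-2 ? ·: zz|Zz
Z/II-3 aff I-1×I-2: Zz
Z/III-1 un II-2×II-1: zz
⇒ Z over [I-1,I-2,II-1,II-2,II-3,III-1]: 2 consistent

II-3 ∈ {Aa Gg Zz, Aa gg Zz}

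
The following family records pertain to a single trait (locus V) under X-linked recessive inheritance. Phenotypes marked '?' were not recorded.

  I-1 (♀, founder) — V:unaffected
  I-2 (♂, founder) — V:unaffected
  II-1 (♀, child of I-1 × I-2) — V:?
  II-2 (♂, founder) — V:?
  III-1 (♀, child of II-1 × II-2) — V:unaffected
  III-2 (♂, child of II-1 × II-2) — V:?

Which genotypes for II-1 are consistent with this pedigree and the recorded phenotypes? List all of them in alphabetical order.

II-1 ∈ {X^VX^V, X^VX^v}

V/I-1 un ·: X^VX^V|X^VX^v
V/I-2 un ·: X^VY
V/II-1 ? I-1×I-2: X^VX^V|X^VX^v
V/II-2 ? ·: X^VY|X^vY
V/III-1 un II-1×II-2: X^VX^V|X^VX^v
V/III-2 ? II-1×II-2: X^VY|X^vY
⇒ V over [I-1,I-2,II-1,II-2,III-1,III-2]: 10 consistent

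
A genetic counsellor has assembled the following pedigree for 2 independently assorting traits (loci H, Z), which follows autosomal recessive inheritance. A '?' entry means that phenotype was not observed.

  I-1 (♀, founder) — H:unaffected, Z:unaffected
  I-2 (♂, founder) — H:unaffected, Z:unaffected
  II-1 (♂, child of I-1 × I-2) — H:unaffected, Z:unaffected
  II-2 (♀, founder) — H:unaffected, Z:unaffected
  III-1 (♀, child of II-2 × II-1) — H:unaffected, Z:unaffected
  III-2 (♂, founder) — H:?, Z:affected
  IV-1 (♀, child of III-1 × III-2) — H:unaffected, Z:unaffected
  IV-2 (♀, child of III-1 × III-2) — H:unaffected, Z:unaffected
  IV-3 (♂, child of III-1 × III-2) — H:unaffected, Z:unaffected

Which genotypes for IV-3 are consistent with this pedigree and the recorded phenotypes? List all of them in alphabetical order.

H/I-1 un ·: HH|Hh
H/I-2 un ·: HH|Hh
H/II-1 un I-1×I-2: HH|Hh
H/II-2 un ·: HH|Hh
H/III-1 un II-2×II-1: HH|Hh
H/III-2 ? ·: HH|Hh|hh
H/IV-1 un III-1×III-2: HH|Hh
H/IV-2 un III-1×III-2: HH|Hh
H/IV-3 un III-1×III-2: HH|Hh
⇒ H over [I-1,I-2,II-1,II-2,III-1,III-2,IV-1,IV-2,IV-3]: 310 consistent
Z/I-1 un ·: ZZ|Zz
Z/I-2 un ·: ZZ|Zz
Z/II-1 un I-1×I-2: ZZ|Zz
Z/II-2 un ·: ZZ|Zz
Z/III-1 un II-2×II-1: ZZ|Zz
Z/III-2 aff ·: zz
Z/IV-1 un III-1×III-2: Zz
Z/IV-2 un III-1×III-2: Zz
Z/IV-3 un III-1×III-2: Zz
⇒ Z over [I-1,I-2,II-1,II-2,III-1,III-2,IV-1,IV-2,IV-3]: 24 consistent

IV-3 ∈ {HH Zz, Hh Zz}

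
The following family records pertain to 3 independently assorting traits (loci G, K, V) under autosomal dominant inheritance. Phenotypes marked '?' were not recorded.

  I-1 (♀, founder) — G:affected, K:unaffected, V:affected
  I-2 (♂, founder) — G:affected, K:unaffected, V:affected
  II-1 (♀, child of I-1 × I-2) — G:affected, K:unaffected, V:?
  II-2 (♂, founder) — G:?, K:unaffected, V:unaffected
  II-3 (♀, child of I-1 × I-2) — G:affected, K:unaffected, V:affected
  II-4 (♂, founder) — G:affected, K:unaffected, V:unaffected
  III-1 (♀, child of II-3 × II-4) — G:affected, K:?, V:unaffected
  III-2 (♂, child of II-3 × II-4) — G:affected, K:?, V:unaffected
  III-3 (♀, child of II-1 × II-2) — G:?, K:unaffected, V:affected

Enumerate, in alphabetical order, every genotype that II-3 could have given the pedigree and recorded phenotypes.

G/I-1 aff ·: Gg|GG
G/I-2 aff ·: Gg|GG
G/II-1 aff I-1×I-2: Gg|GG
G/II-2 ? ·: gg|Gg|GG
G/II-3 aff I-1×I-2: Gg|GG
G/II-4 aff ·: Gg|GG
G/III-1 aff II-3×II-4: Gg|GG
G/III-2 aff II-3×II-4: Gg|GG
G/III-3 ? II-1×II-2: gg|Gg|GG
⇒ G over [I-1,I-2,II-1,II-2,II-3,II-4,III-1,III-2,III-3]: 449 consistent
K/I-1 un ·: kk
K/I-2 un ·: kk
K/II-1 un I-1×I-2: kk
K/II-2 un ·: kk
K/II-3 un I-1×I-2: kk
K/II-4 un ·: kk
K/III-1 ? II-3×II-4: kk
K/III-2 ? II-3×II-4: kk
K/III-3 un II-1×II-2: kk
⇒ K over [I-1,I-2,II-1,II-2,II-3,II-4,III-1,III-2,III-3]: 1 consistent
V/I-1 aff ·: Vv|VV
V/I-2 aff ·: Vv|VV
V/II-1 ? I-1×I-2: Vv|VV
V/II-2 un ·: vv
V/II-3 aff I-1×I-2: Vv
V/II-4 un ·: vv
V/III-1 un II-3×II-4: vv
V/III-2 un II-3×II-4: vv
V/III-3 aff II-1×II-2: Vv
⇒ V over [I-1,I-2,II-1,II-2,II-3,II-4,III-1,III-2,III-3]: 6 consistent

II-3 ∈ {GG kk Vv, Gg kk Vv}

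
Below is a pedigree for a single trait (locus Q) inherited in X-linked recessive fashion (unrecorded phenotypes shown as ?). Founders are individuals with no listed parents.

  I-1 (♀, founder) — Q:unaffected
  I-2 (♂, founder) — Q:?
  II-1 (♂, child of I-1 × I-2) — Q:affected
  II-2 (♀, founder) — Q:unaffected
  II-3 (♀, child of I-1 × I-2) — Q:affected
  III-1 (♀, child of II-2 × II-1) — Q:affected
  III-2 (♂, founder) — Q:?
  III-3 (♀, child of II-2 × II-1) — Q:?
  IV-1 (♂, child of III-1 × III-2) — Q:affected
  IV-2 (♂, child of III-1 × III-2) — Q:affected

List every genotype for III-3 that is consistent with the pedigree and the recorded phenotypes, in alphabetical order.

Q/I-1 un ·: X^QX^q
Q/I-2 ? ·: X^qY
Q/II-1 aff I-1×I-2: X^qY
Q/II-2 un ·: X^QX^q
Q/II-3 aff I-1×I-2: X^qX^q
Q/III-1 aff II-2×II-1: X^qX^q
Q/III-2 ? ·: X^QY|X^qY
Q/III-3 ? II-2×II-1: X^QX^q|X^qX^q
Q/IV-1 aff III-1×III-2: X^qY
Q/IV-2 aff III-1×III-2: X^qY
⇒ Q over [I-1,I-2,II-1,II-2,II-3,III-1,III-2,III-3,IV-1,IV-2]: 4 consistent

III-3 ∈ {X^QX^q, X^qX^q}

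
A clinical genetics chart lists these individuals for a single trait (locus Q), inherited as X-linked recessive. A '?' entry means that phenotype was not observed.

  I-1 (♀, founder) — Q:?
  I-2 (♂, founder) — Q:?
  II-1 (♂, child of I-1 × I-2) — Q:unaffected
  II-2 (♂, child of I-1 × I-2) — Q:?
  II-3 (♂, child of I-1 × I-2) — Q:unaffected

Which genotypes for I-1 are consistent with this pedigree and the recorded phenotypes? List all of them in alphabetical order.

I-1 ∈ {X^QX^Q, X^QX^q}

Q/I-1 ? ·: X^QX^Q|X^QX^q
Q/I-2 ? ·: X^QY|X^qY
Q/II-1 un I-1×I-2: X^QY
Q/II-2 ? I-1×I-2: X^QY|X^qY
Q/II-3 un I-1×I-2: X^QY
⇒ Q over [I-1,I-2,II-1,II-2,II-3]: 6 consistent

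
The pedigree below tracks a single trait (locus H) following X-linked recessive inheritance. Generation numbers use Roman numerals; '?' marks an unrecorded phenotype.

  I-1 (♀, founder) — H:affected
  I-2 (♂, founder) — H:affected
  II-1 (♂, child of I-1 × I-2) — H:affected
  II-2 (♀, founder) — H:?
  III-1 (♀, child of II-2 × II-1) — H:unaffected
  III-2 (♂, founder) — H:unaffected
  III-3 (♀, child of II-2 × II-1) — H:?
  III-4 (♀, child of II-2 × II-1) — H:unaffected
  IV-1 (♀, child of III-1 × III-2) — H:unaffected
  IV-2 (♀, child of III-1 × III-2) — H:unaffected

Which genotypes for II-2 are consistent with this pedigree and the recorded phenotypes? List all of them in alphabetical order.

II-2 ∈ {X^HX^H, X^HX^h}

H/I-1 aff ·: X^hX^h
H/I-2 aff ·: X^hY
H/II-1 aff I-1×I-2: X^hY
H/II-2 ? ·: X^HX^H|X^HX^h
H/III-1 un II-2×II-1: X^HX^h
H/III-2 un ·: X^HY
H/III-3 ? II-2×II-1: X^HX^h|X^hX^h
H/III-4 un II-2×II-1: X^HX^h
H/IV-1 un III-1×III-2: X^HX^H|X^HX^h
H/IV-2 un III-1×III-2: X^HX^H|X^HX^h
⇒ H over [I-1,I-2,II-1,II-2,III-1,III-2,III-3,III-4,IV-1,IV-2]: 12 consistent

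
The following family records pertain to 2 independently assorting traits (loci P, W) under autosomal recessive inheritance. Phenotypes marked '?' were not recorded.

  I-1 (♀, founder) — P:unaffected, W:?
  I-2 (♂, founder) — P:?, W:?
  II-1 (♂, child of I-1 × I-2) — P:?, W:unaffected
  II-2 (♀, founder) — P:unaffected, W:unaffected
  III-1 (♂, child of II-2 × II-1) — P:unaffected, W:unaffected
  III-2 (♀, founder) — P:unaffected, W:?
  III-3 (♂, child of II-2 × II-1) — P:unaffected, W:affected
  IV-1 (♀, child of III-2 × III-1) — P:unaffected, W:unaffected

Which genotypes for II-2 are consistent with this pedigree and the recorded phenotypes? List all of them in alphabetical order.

II-2 ∈ {PP Ww, Pp Ww}

P/I-1 un ·: PP|Pp
P/I-2 ? ·: PP|Pp|pp
P/II-1 ? I-1×I-2: PP|Pp|pp
P/II-2 un ·: PP|Pp
P/III-1 un II-2×II-1: PP|Pp
P/III-2 un ·: PP|Pp
P/III-3 un II-2×II-1: PP|Pp
P/IV-1 un III-2×III-1: PP|Pp
⇒ P over [I-1,I-2,II-1,II-2,III-1,III-2,III-3,IV-1]: 224 consistent
W/I-1 ? ·: WW|Ww|ww
W/I-2 ? ·: WW|Ww|ww
W/II-1 un I-1×I-2: Ww
W/II-2 un ·: Ww
W/III-1 un II-2×II-1: WW|Ww
W/III-2 ? ·: WW|Ww|ww
W/III-3 aff II-2×II-1: ww
W/IV-1 un III-2×III-1: WW|Ww
⇒ W over [I-1,I-2,II-1,II-2,III-1,III-2,III-3,IV-1]: 63 consistent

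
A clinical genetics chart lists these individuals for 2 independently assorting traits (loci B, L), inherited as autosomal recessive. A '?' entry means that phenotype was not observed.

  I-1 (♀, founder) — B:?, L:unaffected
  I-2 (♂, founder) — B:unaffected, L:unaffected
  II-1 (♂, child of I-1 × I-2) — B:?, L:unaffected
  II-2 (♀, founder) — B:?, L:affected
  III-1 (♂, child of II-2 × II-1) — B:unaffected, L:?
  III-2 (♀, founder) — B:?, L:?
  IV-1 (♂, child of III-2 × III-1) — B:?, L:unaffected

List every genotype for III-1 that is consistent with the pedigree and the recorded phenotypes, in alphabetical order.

B/I-1 ? ·: BB|Bb|bb
B/I-2 un ·: BB|Bb
B/II-1 ? I-1×I-2: BB|Bb|bb
B/II-2 ? ·: BB|Bb|bb
B/III-1 un II-2×II-1: BB|Bb
B/III-2 ? ·: BB|Bb|bb
B/IV-1 ? III-2×III-1: BB|Bb|bb
⇒ B over [I-1,I-2,II-1,II-2,III-1,III-2,IV-1]: 261 consistent
L/I-1 un ·: LL|Ll
L/I-2 un ·: LL|Ll
L/II-1 un I-1×I-2: LL|Ll
L/II-2 aff ·: ll
L/III-1 ? II-2×II-1: Ll|ll
L/III-2 ? ·: LL|Ll|ll
L/IV-1 un III-2×III-1: LL|Ll
⇒ L over [I-1,I-2,II-1,II-2,III-1,III-2,IV-1]: 41 consistent

III-1 ∈ {BB Ll, BB ll, Bb Ll, Bb ll}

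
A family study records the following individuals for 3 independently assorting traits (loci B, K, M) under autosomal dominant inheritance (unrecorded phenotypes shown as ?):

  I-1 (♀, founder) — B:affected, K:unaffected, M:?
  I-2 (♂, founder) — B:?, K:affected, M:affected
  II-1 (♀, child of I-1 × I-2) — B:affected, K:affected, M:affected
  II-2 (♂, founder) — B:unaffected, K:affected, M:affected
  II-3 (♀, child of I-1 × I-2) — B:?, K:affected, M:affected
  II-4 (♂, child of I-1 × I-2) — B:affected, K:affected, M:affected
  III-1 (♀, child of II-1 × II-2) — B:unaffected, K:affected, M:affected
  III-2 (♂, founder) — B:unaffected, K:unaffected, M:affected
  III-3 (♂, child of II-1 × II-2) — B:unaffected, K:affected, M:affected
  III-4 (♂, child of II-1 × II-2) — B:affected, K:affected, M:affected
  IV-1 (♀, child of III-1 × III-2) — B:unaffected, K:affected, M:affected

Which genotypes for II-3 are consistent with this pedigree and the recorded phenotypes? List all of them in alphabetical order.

II-3 ∈ {BB Kk MM, BB Kk Mm, Bb Kk MM, Bb Kk Mm, bb Kk MM, bb Kk Mm}

B/I-1 aff ·: Bb|BB
B/I-2 ? ·: bb|Bb|BB
B/II-1 aff I-1×I-2: Bb
B/II-2 un ·: bb
B/II-3 ? I-1×I-2: bb|Bb|BB
B/II-4 aff I-1×I-2: Bb|BB
B/III-1 un II-1×II-2: bb
B/III-2 un ·: bb
B/III-3 un II-1×II-2: bb
B/III-4 aff II-1×II-2: Bb
B/IV-1 un III-1×III-2: bb
⇒ B over [I-1,I-2,II-1,II-2,II-3,II-4,III-1,III-2,III-3,III-4,IV-1]: 17 consistent
K/I-1 un ·: kk
K/I-2 aff ·: Kk|KK
K/II-1 aff I-1×I-2: Kk
K/II-2 aff ·: Kk|KK
K/II-3 aff I-1×I-2: Kk
K/II-4 aff I-1×I-2: Kk
K/III-1 aff II-1×II-2: Kk|KK
K/III-2 un ·: kk
K/III-3 aff II-1×II-2: Kk|KK
K/III-4 aff II-1×II-2: Kk|KK
K/IV-1 aff III-1×III-2: Kk
⇒ K over [I-1,I-2,II-1,II-2,II-3,II-4,III-1,III-2,III-3,III-4,IV-1]: 32 consistent
M/I-1 ? ·: mm|Mm|MM
M/I-2 aff ·: Mm|MM
M/II-1 aff I-1×I-2: Mm|MM
M/II-2 aff ·: Mm|MM
M/II-3 aff I-1×I-2: Mm|MM
M/II-4 aff I-1×I-2: Mm|MM
M/III-1 aff II-1×II-2: Mm|MM
M/III-2 aff ·: Mm|MM
M/III-3 aff II-1×II-2: Mm|MM
M/III-4 aff II-1×II-2: Mm|MM
M/IV-1 aff III-1×III-2: Mm|MM
⇒ M over [I-1,I-2,II-1,II-2,II-3,II-4,III-1,III-2,III-3,III-4,IV-1]: 1187 consistent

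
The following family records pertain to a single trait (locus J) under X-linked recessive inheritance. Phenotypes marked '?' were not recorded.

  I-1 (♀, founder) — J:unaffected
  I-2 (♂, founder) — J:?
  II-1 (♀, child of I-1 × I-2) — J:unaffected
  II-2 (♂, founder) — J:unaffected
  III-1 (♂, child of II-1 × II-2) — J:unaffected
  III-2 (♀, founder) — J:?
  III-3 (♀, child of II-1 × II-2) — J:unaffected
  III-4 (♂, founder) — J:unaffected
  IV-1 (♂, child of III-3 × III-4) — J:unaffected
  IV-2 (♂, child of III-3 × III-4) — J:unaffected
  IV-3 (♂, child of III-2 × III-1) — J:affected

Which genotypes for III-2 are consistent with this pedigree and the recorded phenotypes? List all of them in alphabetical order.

J/I-1 un ·: X^JX^J|X^JX^j
J/I-2 ? ·: X^JY|X^jY
J/II-1 un I-1×I-2: X^JX^J|X^JX^j
J/II-2 un ·: X^JY
J/III-1 un II-1×II-2: X^JY
J/III-2 ? ·: X^JX^j|X^jX^j
J/III-3 un II-1×II-2: X^JX^J|X^JX^j
J/III-4 un ·: X^JY
J/IV-1 un III-3×III-4: X^JY
J/IV-2 un III-3×III-4: X^JY
J/IV-3 aff III-2×III-1: X^jY
⇒ J over [I-1,I-2,II-1,II-2,III-1,III-2,III-3,III-4,IV-1,IV-2,IV-3]: 16 consistent

III-2 ∈ {X^JX^j, X^jX^j}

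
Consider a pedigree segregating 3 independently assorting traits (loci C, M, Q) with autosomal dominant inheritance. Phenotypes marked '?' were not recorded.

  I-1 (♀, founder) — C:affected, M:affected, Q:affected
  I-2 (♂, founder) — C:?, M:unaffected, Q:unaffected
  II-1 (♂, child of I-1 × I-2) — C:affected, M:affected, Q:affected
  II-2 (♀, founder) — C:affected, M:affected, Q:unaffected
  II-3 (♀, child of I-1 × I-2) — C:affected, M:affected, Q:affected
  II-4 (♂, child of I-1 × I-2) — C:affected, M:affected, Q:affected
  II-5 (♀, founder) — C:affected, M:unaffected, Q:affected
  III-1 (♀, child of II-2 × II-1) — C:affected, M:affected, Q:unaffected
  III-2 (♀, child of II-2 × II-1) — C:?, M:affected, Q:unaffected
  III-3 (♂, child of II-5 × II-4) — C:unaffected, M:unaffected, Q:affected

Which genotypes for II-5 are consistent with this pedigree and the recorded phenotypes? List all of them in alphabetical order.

II-5 ∈ {Cc mm QQ, Cc mm Qq}

C/I-1 aff ·: Cc|CC
C/I-2 ? ·: cc|Cc|CC
C/II-1 aff I-1×I-2: Cc|CC
C/II-2 aff ·: Cc|CC
C/II-3 aff I-1×I-2: Cc|CC
C/II-4 aff I-1×I-2: Cc
C/II-5 aff ·: Cc
C/III-1 aff II-2×II-1: Cc|CC
C/III-2 ? II-2×II-1: cc|Cc|CC
C/III-3 un II-5×II-4: cc
⇒ C over [I-1,I-2,II-1,II-2,II-3,II-4,II-5,III-1,III-2,III-3]: 110 consistent
M/I-1 aff ·: Mm|MM
M/I-2 un ·: mm
M/II-1 aff I-1×I-2: Mm
M/II-2 aff ·: Mm|MM
M/II-3 aff I-1×I-2: Mm
M/II-4 aff I-1×I-2: Mm
M/II-5 un ·: mm
M/III-1 aff II-2×II-1: Mm|MM
M/III-2 aff II-2×II-1: Mm|MM
M/III-3 un II-5×II-4: mm
⇒ M over [I-1,I-2,II-1,II-2,II-3,II-4,II-5,III-1,III-2,III-3]: 16 consistent
Q/I-1 aff ·: Qq|QQ
Q/I-2 un ·: qq
Q/II-1 aff I-1×I-2: Qq
Q/II-2 un ·: qq
Q/II-3 aff I-1×I-2: Qq
Q/II-4 aff I-1×I-2: Qq
Q/II-5 aff ·: Qq|QQ
Q/III-1 un II-2×II-1: qq
Q/III-2 un II-2×II-1: qq
Q/III-3 aff II-5×II-4: Qq|QQ
⇒ Q over [I-1,I-2,II-1,II-2,II-3,II-4,II-5,III-1,III-2,III-3]: 8 consistent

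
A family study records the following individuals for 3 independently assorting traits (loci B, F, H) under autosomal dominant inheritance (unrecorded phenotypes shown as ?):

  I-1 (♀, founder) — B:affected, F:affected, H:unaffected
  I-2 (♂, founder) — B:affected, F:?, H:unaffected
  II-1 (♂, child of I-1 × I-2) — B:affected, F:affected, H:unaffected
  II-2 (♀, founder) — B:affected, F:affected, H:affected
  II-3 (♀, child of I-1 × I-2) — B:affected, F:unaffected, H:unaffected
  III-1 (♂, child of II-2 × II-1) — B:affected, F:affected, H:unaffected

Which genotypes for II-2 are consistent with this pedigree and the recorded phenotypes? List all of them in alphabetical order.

II-2 ∈ {BB FF Hh, BB Ff Hh, Bb FF Hh, Bb Ff Hh}

B/I-1 aff ·: Bb|BB
B/I-2 aff ·: Bb|BB
B/II-1 aff I-1×I-2: Bb|BB
B/II-2 aff ·: Bb|BB
B/II-3 aff I-1×I-2: Bb|BB
B/III-1 aff II-2×II-1: Bb|BB
⇒ B over [I-1,I-2,II-1,II-2,II-3,III-1]: 45 consistent
F/I-1 aff ·: Ff
F/I-2 ? ·: ff|Ff
F/II-1 aff I-1×I-2: Ff|FF
F/II-2 aff ·: Ff|FF
F/II-3 un I-1×I-2: ff
F/III-1 aff II-2×II-1: Ff|FF
⇒ F over [I-1,I-2,II-1,II-2,II-3,III-1]: 11 consistent
H/I-1 un ·: hh
H/I-2 un ·: hh
H/II-1 un I-1×I-2: hh
H/II-2 aff ·: Hh
H/II-3 un I-1×I-2: hh
H/III-1 un II-2×II-1: hh
⇒ H over [I-1,I-2,II-1,II-2,II-3,III-1]: 1 consistent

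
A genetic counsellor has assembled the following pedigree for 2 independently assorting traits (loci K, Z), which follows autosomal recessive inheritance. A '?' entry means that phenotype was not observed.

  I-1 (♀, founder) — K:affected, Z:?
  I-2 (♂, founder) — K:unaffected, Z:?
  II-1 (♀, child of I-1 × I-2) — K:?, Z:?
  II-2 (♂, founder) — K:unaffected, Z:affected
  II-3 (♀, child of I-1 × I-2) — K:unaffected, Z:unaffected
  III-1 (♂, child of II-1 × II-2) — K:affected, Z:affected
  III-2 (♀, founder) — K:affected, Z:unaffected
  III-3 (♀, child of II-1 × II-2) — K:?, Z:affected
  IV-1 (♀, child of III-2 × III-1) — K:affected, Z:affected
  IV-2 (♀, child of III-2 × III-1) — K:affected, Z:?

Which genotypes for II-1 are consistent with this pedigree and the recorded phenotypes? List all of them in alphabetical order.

II-1 ∈ {Kk Zz, Kk zz, kk Zz, kk zz}

K/I-1 aff ·: kk
K/I-2 un ·: KK|Kk
K/II-1 ? I-1×I-2: Kk|kk
K/II-2 un ·: Kk
K/II-3 un I-1×I-2: Kk
K/III-1 aff II-1×II-2: kk
K/III-2 aff ·: kk
K/III-3 ? II-1×II-2: KK|Kk|kk
K/IV-1 aff III-2×III-1: kk
K/IV-2 aff III-2×III-1: kk
⇒ K over [I-1,I-2,II-1,II-2,II-3,III-1,III-2,III-3,IV-1,IV-2]: 8 consistent
Z/I-1 ? ·: ZZ|Zz|zz
Z/I-2 ? ·: ZZ|Zz|zz
Z/II-1 ? I-1×I-2: Zz|zz
Z/II-2 aff ·: zz
Z/II-3 un I-1×I-2: ZZ|Zz
Z/III-1 aff II-1×II-2: zz
Z/III-2 un ·: Zz
Z/III-3 aff II-1×II-2: zz
Z/IV-1 aff III-2×III-1: zz
Z/IV-2 ? III-2×III-1: Zz|zz
⇒ Z over [I-1,I-2,II-1,II-2,II-3,III-1,III-2,III-3,IV-1,IV-2]: 28 consistent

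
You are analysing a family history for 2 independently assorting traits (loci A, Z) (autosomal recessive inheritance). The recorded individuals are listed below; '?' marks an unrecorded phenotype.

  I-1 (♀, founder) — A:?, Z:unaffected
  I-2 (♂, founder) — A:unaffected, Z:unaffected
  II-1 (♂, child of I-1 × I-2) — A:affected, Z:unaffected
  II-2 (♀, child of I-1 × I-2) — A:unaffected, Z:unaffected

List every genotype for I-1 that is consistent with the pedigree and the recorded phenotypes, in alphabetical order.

A/I-1 ? ·: Aa|aa
A/I-2 un ·: Aa
A/II-1 aff I-1×I-2: aa
A/II-2 un I-1×I-2: AA|Aa
⇒ A over [I-1,I-2,II-1,II-2]: 3 consistent
Z/I-1 un ·: ZZ|Zz
Z/I-2 un ·: ZZ|Zz
Z/II-1 un I-1×I-2: ZZ|Zz
Z/II-2 un I-1×I-2: ZZ|Zz
⇒ Z over [I-1,I-2,II-1,II-2]: 13 consistent

I-1 ∈ {Aa ZZ, Aa Zz, aa ZZ, aa Zz}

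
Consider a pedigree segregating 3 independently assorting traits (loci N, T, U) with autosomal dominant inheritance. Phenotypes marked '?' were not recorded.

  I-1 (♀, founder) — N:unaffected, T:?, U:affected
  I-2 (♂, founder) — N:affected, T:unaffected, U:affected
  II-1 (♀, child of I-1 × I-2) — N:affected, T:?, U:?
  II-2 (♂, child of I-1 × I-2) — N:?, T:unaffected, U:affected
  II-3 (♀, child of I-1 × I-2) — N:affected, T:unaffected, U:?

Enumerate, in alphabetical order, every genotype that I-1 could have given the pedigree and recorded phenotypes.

N/I-1 un ·: nn
N/I-2 aff ·: Nn|NN
N/II-1 aff I-1×I-2: Nn
N/II-2 ? I-1×I-2: nn|Nn
N/II-3 aff I-1×I-2: Nn
⇒ N over [I-1,I-2,II-1,II-2,II-3]: 3 consistent
T/I-1 ? ·: tt|Tt
T/I-2 un ·: tt
T/II-1 ? I-1×I-2: tt|Tt
T/II-2 un I-1×I-2: tt
T/II-3 un I-1×I-2: tt
⇒ T over [I-1,I-2,II-1,II-2,II-3]: 3 consistent
U/I-1 aff ·: Uu|UU
U/I-2 aff ·: Uu|UU
U/II-1 ? I-1×I-2: uu|Uu|UU
U/II-2 aff I-1×I-2: Uu|UU
U/II-3 ? I-1×I-2: uu|Uu|UU
⇒ U over [I-1,I-2,II-1,II-2,II-3]: 35 consistent

I-1 ∈ {nn Tt UU, nn Tt Uu, nn tt UU, nn tt Uu}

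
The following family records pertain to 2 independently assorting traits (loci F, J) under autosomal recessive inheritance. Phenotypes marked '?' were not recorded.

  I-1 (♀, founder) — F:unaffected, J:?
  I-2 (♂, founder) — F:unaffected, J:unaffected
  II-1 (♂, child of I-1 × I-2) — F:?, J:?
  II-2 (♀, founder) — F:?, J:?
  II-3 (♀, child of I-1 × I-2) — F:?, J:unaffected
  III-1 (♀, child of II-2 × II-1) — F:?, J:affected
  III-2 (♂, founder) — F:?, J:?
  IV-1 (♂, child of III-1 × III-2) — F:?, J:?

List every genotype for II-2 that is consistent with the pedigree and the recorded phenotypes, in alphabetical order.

F/I-1 un ·: FF|Ff
F/I-2 un ·: FF|Ff
F/II-1 ? I-1×I-2: FF|Ff|ff
F/II-2 ? ·: FF|Ff|ff
F/II-3 ? I-1×I-2: FF|Ff|ff
F/III-1 ? II-2×II-1: FF|Ff|ff
F/III-2 ? ·: FF|Ff|ff
F/IV-1 ? III-1×III-2: FF|Ff|ff
⇒ F over [I-1,I-2,II-1,II-2,II-3,III-1,III-2,IV-1]: 501 consistent
J/I-1 ? ·: JJ|Jj|jj
J/I-2 un ·: JJ|Jj
J/II-1 ? I-1×I-2: Jj|jj
J/II-2 ? ·: Jj|jj
J/II-3 un I-1×I-2: JJ|Jj
J/III-1 aff II-2×II-1: jj
J/III-2 ? ·: JJ|Jj|jj
J/IV-1 ? III-1×III-2: Jj|jj
⇒ J over [I-1,I-2,II-1,II-2,II-3,III-1,III-2,IV-1]: 88 consistent

II-2 ∈ {FF Jj, FF jj, Ff Jj, Ff jj, ff Jj, ff jj}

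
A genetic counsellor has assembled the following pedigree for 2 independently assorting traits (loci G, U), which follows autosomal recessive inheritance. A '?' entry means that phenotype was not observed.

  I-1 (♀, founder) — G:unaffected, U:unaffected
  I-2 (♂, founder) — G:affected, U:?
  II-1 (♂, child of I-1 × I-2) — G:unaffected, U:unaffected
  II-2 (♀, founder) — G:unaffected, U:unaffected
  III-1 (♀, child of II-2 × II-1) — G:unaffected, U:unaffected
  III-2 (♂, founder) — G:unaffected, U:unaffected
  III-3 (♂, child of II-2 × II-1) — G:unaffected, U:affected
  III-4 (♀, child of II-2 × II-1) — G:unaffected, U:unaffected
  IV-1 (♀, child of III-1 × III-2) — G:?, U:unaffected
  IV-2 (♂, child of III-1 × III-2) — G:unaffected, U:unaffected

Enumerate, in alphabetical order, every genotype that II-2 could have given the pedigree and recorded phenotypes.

G/I-1 un ·: GG|Gg
G/I-2 aff ·: gg
G/II-1 un I-1×I-2: Gg
G/II-2 un ·: GG|Gg
G/III-1 un II-2×II-1: GG|Gg
G/III-2 un ·: GG|Gg
G/III-3 un II-2×II-1: GG|Gg
G/III-4 un II-2×II-1: GG|Gg
G/IV-1 ? III-1×III-2: GG|Gg|gg
G/IV-2 un III-1×III-2: GG|Gg
⇒ G over [I-1,I-2,II-1,II-2,III-1,III-2,III-3,III-4,IV-1,IV-2]: 240 consistent
U/I-1 un ·: UU|Uu
U/I-2 ? ·: UU|Uu|uu
U/II-1 un I-1×I-2: Uu
U/II-2 un ·: Uu
U/III-1 un II-2×II-1: UU|Uu
U/III-2 un ·: UU|Uu
U/III-3 aff II-2×II-1: uu
U/III-4 un II-2×II-1: UU|Uu
U/IV-1 un III-1×III-2: UU|Uu
U/IV-2 un III-1×III-2: UU|Uu
⇒ U over [I-1,I-2,II-1,II-2,III-1,III-2,III-3,III-4,IV-1,IV-2]: 130 consistent

II-2 ∈ {GG Uu, Gg Uu}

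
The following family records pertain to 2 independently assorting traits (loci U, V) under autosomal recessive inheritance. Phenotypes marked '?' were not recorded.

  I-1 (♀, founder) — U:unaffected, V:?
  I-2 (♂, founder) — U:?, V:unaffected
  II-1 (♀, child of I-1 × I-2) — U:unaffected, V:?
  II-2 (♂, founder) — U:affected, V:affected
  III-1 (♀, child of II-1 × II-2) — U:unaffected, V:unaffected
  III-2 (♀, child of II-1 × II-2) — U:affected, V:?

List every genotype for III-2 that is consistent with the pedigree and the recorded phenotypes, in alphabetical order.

III-2 ∈ {uu Vv, uu vv}

U/I-1 un ·: UU|Uu
U/I-2 ? ·: UU|Uu|uu
U/II-1 un I-1×I-2: Uu
U/II-2 aff ·: uu
U/III-1 un II-1×II-2: Uu
U/III-2 aff II-1×II-2: uu
⇒ U over [I-1,I-2,II-1,II-2,III-1,III-2]: 5 consistent
V/I-1 ? ·: VV|Vv|vv
V/I-2 un ·: VV|Vv
V/II-1 ? I-1×I-2: VV|Vv
V/II-2 aff ·: vv
V/III-1 un II-1×II-2: Vv
V/III-2 ? II-1×II-2: Vv|vv
⇒ V over [I-1,I-2,II-1,II-2,III-1,III-2]: 14 consistent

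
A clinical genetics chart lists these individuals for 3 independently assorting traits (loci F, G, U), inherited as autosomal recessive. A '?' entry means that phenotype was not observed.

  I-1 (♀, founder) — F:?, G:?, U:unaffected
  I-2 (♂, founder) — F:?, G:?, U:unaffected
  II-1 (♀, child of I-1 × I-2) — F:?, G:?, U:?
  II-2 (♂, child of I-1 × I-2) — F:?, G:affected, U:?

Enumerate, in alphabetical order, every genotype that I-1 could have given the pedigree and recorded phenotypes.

F/I-1 ? ·: FF|Ff|ff
F/I-2 ? ·: FF|Ff|ff
F/II-1 ? I-1×I-2: FF|Ff|ff
F/II-2 ? I-1×I-2: FF|Ff|ff
⇒ F over [I-1,I-2,II-1,II-2]: 29 consistent
G/I-1 ? ·: Gg|gg
G/I-2 ? ·: Gg|gg
G/II-1 ? I-1×I-2: GG|Gg|gg
G/II-2 aff I-1×I-2: gg
⇒ G over [I-1,I-2,II-1,II-2]: 8 consistent
U/I-1 un ·: UU|Uu
U/I-2 un ·: UU|Uu
U/II-1 ? I-1×I-2: UU|Uu|uu
U/II-2 ? I-1×I-2: UU|Uu|uu
⇒ U over [I-1,I-2,II-1,II-2]: 18 consistent

I-1 ∈ {FF Gg UU, FF Gg Uu, FF gg UU, FF gg Uu, Ff Gg UU, Ff Gg Uu, Ff gg UU, Ff gg Uu, ff Gg UU, ff Gg Uu, ff gg UU, ff gg Uu}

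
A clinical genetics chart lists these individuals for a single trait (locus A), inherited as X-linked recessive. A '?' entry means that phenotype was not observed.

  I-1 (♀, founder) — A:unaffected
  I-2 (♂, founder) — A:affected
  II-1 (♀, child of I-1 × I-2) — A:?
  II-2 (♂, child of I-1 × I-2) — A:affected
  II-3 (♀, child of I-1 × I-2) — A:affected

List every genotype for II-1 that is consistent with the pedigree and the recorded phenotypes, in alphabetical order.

A/I-1 un ·: X^AX^a
A/I-2 aff ·: X^aY
A/II-1 ? I-1×I-2: X^AX^a|X^aX^a
A/II-2 aff I-1×I-2: X^aY
A/II-3 aff I-1×I-2: X^aX^a
⇒ A over [I-1,I-2,II-1,II-2,II-3]: 2 consistent

II-1 ∈ {X^AX^a, X^aX^a}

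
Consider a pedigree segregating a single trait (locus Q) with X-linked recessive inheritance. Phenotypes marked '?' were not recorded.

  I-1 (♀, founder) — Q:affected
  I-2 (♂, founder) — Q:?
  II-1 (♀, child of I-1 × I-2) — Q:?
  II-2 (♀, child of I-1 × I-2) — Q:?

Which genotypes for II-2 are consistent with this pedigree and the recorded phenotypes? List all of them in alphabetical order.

II-2 ∈ {X^QX^q, X^qX^q}

Q/I-1 aff ·: X^qX^q
Q/I-2 ? ·: X^QY|X^qY
Q/II-1 ? I-1×I-2: X^QX^q|X^qX^q
Q/II-2 ? I-1×I-2: X^QX^q|X^qX^q
⇒ Q over [I-1,I-2,II-1,II-2]: 2 consistent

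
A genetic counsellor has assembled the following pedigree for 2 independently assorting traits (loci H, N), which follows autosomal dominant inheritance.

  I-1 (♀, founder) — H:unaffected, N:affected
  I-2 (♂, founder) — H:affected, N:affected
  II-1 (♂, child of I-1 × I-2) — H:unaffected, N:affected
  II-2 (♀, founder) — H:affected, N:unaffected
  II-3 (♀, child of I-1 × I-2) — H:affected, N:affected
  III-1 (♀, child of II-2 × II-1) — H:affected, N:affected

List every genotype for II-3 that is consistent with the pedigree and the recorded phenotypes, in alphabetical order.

II-3 ∈ {Hh NN, Hh Nn}

H/I-1 un ·: hh
H/I-2 aff ·: Hh
H/II-1 un I-1×I-2: hh
H/II-2 aff ·: Hh|HH
H/II-3 aff I-1×I-2: Hh
H/III-1 aff II-2×II-1: Hh
⇒ H over [I-1,I-2,II-1,II-2,II-3,III-1]: 2 consistent
N/I-1 aff ·: Nn|NN
N/I-2 aff ·: Nn|NN
N/II-1 aff I-1×I-2: Nn|NN
N/II-2 un ·: nn
N/II-3 aff I-1×I-2: Nn|NN
N/III-1 aff II-2×II-1: Nn
⇒ N over [I-1,I-2,II-1,II-2,II-3,III-1]: 13 consistent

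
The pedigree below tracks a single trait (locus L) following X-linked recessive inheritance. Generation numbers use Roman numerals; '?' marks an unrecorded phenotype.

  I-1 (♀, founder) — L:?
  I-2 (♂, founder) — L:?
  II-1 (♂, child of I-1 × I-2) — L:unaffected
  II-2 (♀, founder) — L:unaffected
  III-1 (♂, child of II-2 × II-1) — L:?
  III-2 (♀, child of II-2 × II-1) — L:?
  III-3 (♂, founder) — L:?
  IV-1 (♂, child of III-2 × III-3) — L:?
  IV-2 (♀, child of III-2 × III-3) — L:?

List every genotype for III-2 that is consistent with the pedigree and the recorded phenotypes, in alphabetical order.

III-2 ∈ {X^LX^L, X^LX^l}

L/I-1 ? ·: X^LX^L|X^LX^l
L/I-2 ? ·: X^LY|X^lY
L/II-1 un I-1×I-2: X^LY
L/II-2 un ·: X^LX^L|X^LX^l
L/III-1 ? II-2×II-1: X^LY|X^lY
L/III-2 ? II-2×II-1: X^LX^L|X^LX^l
L/III-3 ? ·: X^LY|X^lY
L/IV-1 ? III-2×III-3: X^LY|X^lY
L/IV-2 ? III-2×III-3: X^LX^L|X^LX^l|X^lX^l
⇒ L over [I-1,I-2,II-1,II-2,III-1,III-2,III-3,IV-1,IV-2]: 88 consistent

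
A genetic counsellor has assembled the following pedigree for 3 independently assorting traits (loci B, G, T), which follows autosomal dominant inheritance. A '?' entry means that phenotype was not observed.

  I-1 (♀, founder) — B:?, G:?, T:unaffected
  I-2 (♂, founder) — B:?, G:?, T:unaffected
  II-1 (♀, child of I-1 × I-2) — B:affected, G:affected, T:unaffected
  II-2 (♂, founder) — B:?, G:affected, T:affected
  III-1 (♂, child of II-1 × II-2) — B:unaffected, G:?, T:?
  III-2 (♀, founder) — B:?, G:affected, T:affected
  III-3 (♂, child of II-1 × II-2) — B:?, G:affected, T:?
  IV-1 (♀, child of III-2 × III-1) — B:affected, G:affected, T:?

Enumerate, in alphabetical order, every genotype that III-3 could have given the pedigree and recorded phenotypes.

III-3 ∈ {BB GG Tt, BB GG tt, BB Gg Tt, BB Gg tt, Bb GG Tt, Bb GG tt, Bb Gg Tt, Bb Gg tt, bb GG Tt, bb GG tt, bb Gg Tt, bb Gg tt}

B/I-1 ? ·: bb|Bb|BB
B/I-2 ? ·: bb|Bb|BB
B/II-1 aff I-1×I-2: Bb
B/II-2 ? ·: bb|Bb
B/III-1 un II-1×II-2: bb
B/III-2 ? ·: Bb|BB
B/III-3 ? II-1×II-2: bb|Bb|BB
B/IV-1 aff III-2×III-1: Bb
⇒ B over [I-1,I-2,II-1,II-2,III-1,III-2,III-3,IV-1]: 70 consistent
G/I-1 ? ·: gg|Gg|GG
G/I-2 ? ·: gg|Gg|GG
G/II-1 aff I-1×I-2: Gg|GG
G/II-2 aff ·: Gg|GG
G/III-1 ? II-1×II-2: gg|Gg|GG
G/III-2 aff ·: Gg|GG
G/III-3 aff II-1×II-2: Gg|GG
G/IV-1 aff III-2×III-1: Gg|GG
⇒ G over [I-1,I-2,II-1,II-2,III-1,III-2,III-3,IV-1]: 292 consistent
T/I-1 un ·: tt
T/I-2 un ·: tt
T/II-1 un I-1×I-2: tt
T/II-2 aff ·: Tt|TT
T/III-1 ? II-1×II-2: tt|Tt
T/III-2 aff ·: Tt|TT
T/III-3 ? II-1×II-2: tt|Tt
T/IV-1 ? III-2×III-1: tt|Tt|TT
⇒ T over [I-1,I-2,II-1,II-2,III-1,III-2,III-3,IV-1]: 21 consistent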